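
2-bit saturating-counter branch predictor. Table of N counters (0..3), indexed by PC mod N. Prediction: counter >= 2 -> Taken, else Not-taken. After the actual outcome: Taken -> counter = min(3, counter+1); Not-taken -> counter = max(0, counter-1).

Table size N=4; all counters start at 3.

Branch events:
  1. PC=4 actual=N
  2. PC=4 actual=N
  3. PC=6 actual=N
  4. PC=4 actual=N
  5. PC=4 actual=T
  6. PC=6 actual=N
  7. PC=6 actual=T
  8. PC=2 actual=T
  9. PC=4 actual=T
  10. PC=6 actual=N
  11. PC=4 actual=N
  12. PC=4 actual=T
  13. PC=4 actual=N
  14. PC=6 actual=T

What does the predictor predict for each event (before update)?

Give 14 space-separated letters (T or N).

Answer: T T T N N T N T N T T N T T

Derivation:
Ev 1: PC=4 idx=0 pred=T actual=N -> ctr[0]=2
Ev 2: PC=4 idx=0 pred=T actual=N -> ctr[0]=1
Ev 3: PC=6 idx=2 pred=T actual=N -> ctr[2]=2
Ev 4: PC=4 idx=0 pred=N actual=N -> ctr[0]=0
Ev 5: PC=4 idx=0 pred=N actual=T -> ctr[0]=1
Ev 6: PC=6 idx=2 pred=T actual=N -> ctr[2]=1
Ev 7: PC=6 idx=2 pred=N actual=T -> ctr[2]=2
Ev 8: PC=2 idx=2 pred=T actual=T -> ctr[2]=3
Ev 9: PC=4 idx=0 pred=N actual=T -> ctr[0]=2
Ev 10: PC=6 idx=2 pred=T actual=N -> ctr[2]=2
Ev 11: PC=4 idx=0 pred=T actual=N -> ctr[0]=1
Ev 12: PC=4 idx=0 pred=N actual=T -> ctr[0]=2
Ev 13: PC=4 idx=0 pred=T actual=N -> ctr[0]=1
Ev 14: PC=6 idx=2 pred=T actual=T -> ctr[2]=3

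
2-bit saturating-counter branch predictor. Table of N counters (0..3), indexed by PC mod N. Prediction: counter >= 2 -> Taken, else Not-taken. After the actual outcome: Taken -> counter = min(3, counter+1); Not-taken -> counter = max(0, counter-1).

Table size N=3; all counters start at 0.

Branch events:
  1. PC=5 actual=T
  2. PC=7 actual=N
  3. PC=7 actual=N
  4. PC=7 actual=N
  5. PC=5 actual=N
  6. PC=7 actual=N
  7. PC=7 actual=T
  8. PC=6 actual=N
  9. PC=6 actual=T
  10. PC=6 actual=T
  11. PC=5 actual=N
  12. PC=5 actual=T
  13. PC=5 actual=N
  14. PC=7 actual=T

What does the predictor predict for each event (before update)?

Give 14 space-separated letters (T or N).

Answer: N N N N N N N N N N N N N N

Derivation:
Ev 1: PC=5 idx=2 pred=N actual=T -> ctr[2]=1
Ev 2: PC=7 idx=1 pred=N actual=N -> ctr[1]=0
Ev 3: PC=7 idx=1 pred=N actual=N -> ctr[1]=0
Ev 4: PC=7 idx=1 pred=N actual=N -> ctr[1]=0
Ev 5: PC=5 idx=2 pred=N actual=N -> ctr[2]=0
Ev 6: PC=7 idx=1 pred=N actual=N -> ctr[1]=0
Ev 7: PC=7 idx=1 pred=N actual=T -> ctr[1]=1
Ev 8: PC=6 idx=0 pred=N actual=N -> ctr[0]=0
Ev 9: PC=6 idx=0 pred=N actual=T -> ctr[0]=1
Ev 10: PC=6 idx=0 pred=N actual=T -> ctr[0]=2
Ev 11: PC=5 idx=2 pred=N actual=N -> ctr[2]=0
Ev 12: PC=5 idx=2 pred=N actual=T -> ctr[2]=1
Ev 13: PC=5 idx=2 pred=N actual=N -> ctr[2]=0
Ev 14: PC=7 idx=1 pred=N actual=T -> ctr[1]=2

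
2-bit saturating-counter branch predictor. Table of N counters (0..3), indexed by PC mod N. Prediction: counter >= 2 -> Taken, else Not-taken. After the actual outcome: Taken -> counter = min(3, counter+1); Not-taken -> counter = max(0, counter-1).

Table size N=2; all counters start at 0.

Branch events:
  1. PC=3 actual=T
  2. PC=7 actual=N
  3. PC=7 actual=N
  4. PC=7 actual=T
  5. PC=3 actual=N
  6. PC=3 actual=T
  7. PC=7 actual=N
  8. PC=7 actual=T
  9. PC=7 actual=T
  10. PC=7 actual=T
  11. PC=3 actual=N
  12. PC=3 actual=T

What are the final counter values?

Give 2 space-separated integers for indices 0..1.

Answer: 0 3

Derivation:
Ev 1: PC=3 idx=1 pred=N actual=T -> ctr[1]=1
Ev 2: PC=7 idx=1 pred=N actual=N -> ctr[1]=0
Ev 3: PC=7 idx=1 pred=N actual=N -> ctr[1]=0
Ev 4: PC=7 idx=1 pred=N actual=T -> ctr[1]=1
Ev 5: PC=3 idx=1 pred=N actual=N -> ctr[1]=0
Ev 6: PC=3 idx=1 pred=N actual=T -> ctr[1]=1
Ev 7: PC=7 idx=1 pred=N actual=N -> ctr[1]=0
Ev 8: PC=7 idx=1 pred=N actual=T -> ctr[1]=1
Ev 9: PC=7 idx=1 pred=N actual=T -> ctr[1]=2
Ev 10: PC=7 idx=1 pred=T actual=T -> ctr[1]=3
Ev 11: PC=3 idx=1 pred=T actual=N -> ctr[1]=2
Ev 12: PC=3 idx=1 pred=T actual=T -> ctr[1]=3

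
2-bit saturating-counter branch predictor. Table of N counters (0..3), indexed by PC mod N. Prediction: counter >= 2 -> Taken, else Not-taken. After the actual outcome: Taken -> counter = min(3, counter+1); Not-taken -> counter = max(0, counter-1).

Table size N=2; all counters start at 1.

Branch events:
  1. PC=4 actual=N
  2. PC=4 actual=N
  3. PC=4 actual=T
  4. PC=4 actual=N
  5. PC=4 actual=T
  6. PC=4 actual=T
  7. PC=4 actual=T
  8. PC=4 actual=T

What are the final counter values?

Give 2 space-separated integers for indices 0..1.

Ev 1: PC=4 idx=0 pred=N actual=N -> ctr[0]=0
Ev 2: PC=4 idx=0 pred=N actual=N -> ctr[0]=0
Ev 3: PC=4 idx=0 pred=N actual=T -> ctr[0]=1
Ev 4: PC=4 idx=0 pred=N actual=N -> ctr[0]=0
Ev 5: PC=4 idx=0 pred=N actual=T -> ctr[0]=1
Ev 6: PC=4 idx=0 pred=N actual=T -> ctr[0]=2
Ev 7: PC=4 idx=0 pred=T actual=T -> ctr[0]=3
Ev 8: PC=4 idx=0 pred=T actual=T -> ctr[0]=3

Answer: 3 1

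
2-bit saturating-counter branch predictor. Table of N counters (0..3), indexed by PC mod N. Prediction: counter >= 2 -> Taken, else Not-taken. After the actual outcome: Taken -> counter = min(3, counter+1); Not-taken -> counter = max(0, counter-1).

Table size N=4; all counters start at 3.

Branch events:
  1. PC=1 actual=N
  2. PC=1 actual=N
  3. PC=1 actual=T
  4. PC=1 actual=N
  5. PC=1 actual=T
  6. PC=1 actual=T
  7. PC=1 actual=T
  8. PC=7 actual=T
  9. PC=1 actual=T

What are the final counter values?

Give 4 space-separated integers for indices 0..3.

Ev 1: PC=1 idx=1 pred=T actual=N -> ctr[1]=2
Ev 2: PC=1 idx=1 pred=T actual=N -> ctr[1]=1
Ev 3: PC=1 idx=1 pred=N actual=T -> ctr[1]=2
Ev 4: PC=1 idx=1 pred=T actual=N -> ctr[1]=1
Ev 5: PC=1 idx=1 pred=N actual=T -> ctr[1]=2
Ev 6: PC=1 idx=1 pred=T actual=T -> ctr[1]=3
Ev 7: PC=1 idx=1 pred=T actual=T -> ctr[1]=3
Ev 8: PC=7 idx=3 pred=T actual=T -> ctr[3]=3
Ev 9: PC=1 idx=1 pred=T actual=T -> ctr[1]=3

Answer: 3 3 3 3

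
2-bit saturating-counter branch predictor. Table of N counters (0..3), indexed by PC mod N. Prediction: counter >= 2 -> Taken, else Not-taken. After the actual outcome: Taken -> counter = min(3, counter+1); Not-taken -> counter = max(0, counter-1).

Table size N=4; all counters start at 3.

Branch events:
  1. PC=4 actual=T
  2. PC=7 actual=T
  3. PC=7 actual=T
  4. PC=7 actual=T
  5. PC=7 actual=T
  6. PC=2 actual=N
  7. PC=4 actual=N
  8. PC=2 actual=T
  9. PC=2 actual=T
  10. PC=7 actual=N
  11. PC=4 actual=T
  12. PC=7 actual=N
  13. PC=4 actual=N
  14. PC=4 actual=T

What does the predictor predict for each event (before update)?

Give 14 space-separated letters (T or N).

Ev 1: PC=4 idx=0 pred=T actual=T -> ctr[0]=3
Ev 2: PC=7 idx=3 pred=T actual=T -> ctr[3]=3
Ev 3: PC=7 idx=3 pred=T actual=T -> ctr[3]=3
Ev 4: PC=7 idx=3 pred=T actual=T -> ctr[3]=3
Ev 5: PC=7 idx=3 pred=T actual=T -> ctr[3]=3
Ev 6: PC=2 idx=2 pred=T actual=N -> ctr[2]=2
Ev 7: PC=4 idx=0 pred=T actual=N -> ctr[0]=2
Ev 8: PC=2 idx=2 pred=T actual=T -> ctr[2]=3
Ev 9: PC=2 idx=2 pred=T actual=T -> ctr[2]=3
Ev 10: PC=7 idx=3 pred=T actual=N -> ctr[3]=2
Ev 11: PC=4 idx=0 pred=T actual=T -> ctr[0]=3
Ev 12: PC=7 idx=3 pred=T actual=N -> ctr[3]=1
Ev 13: PC=4 idx=0 pred=T actual=N -> ctr[0]=2
Ev 14: PC=4 idx=0 pred=T actual=T -> ctr[0]=3

Answer: T T T T T T T T T T T T T T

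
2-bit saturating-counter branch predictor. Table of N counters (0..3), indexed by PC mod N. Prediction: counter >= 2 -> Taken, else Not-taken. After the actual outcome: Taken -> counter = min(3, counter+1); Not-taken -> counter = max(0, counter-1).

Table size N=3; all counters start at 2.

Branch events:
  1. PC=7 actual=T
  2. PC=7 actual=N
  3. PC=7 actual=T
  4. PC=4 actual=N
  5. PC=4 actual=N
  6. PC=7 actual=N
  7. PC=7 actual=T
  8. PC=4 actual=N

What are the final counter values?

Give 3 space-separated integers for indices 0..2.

Answer: 2 0 2

Derivation:
Ev 1: PC=7 idx=1 pred=T actual=T -> ctr[1]=3
Ev 2: PC=7 idx=1 pred=T actual=N -> ctr[1]=2
Ev 3: PC=7 idx=1 pred=T actual=T -> ctr[1]=3
Ev 4: PC=4 idx=1 pred=T actual=N -> ctr[1]=2
Ev 5: PC=4 idx=1 pred=T actual=N -> ctr[1]=1
Ev 6: PC=7 idx=1 pred=N actual=N -> ctr[1]=0
Ev 7: PC=7 idx=1 pred=N actual=T -> ctr[1]=1
Ev 8: PC=4 idx=1 pred=N actual=N -> ctr[1]=0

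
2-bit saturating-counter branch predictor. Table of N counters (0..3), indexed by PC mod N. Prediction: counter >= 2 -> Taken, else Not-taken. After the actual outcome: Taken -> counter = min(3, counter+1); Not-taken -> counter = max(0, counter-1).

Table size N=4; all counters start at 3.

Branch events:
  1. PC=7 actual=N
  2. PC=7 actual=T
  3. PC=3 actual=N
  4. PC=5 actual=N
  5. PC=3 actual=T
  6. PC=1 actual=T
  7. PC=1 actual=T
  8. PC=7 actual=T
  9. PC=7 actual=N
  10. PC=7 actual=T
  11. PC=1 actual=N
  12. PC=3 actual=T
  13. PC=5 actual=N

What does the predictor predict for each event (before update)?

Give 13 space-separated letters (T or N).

Ev 1: PC=7 idx=3 pred=T actual=N -> ctr[3]=2
Ev 2: PC=7 idx=3 pred=T actual=T -> ctr[3]=3
Ev 3: PC=3 idx=3 pred=T actual=N -> ctr[3]=2
Ev 4: PC=5 idx=1 pred=T actual=N -> ctr[1]=2
Ev 5: PC=3 idx=3 pred=T actual=T -> ctr[3]=3
Ev 6: PC=1 idx=1 pred=T actual=T -> ctr[1]=3
Ev 7: PC=1 idx=1 pred=T actual=T -> ctr[1]=3
Ev 8: PC=7 idx=3 pred=T actual=T -> ctr[3]=3
Ev 9: PC=7 idx=3 pred=T actual=N -> ctr[3]=2
Ev 10: PC=7 idx=3 pred=T actual=T -> ctr[3]=3
Ev 11: PC=1 idx=1 pred=T actual=N -> ctr[1]=2
Ev 12: PC=3 idx=3 pred=T actual=T -> ctr[3]=3
Ev 13: PC=5 idx=1 pred=T actual=N -> ctr[1]=1

Answer: T T T T T T T T T T T T T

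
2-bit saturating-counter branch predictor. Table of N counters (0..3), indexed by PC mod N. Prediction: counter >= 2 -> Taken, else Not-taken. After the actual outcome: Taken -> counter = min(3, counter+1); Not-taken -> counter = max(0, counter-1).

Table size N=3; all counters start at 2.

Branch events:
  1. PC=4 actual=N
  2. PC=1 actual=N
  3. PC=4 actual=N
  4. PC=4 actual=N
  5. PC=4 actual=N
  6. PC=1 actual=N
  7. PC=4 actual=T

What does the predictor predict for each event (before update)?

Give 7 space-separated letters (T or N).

Ev 1: PC=4 idx=1 pred=T actual=N -> ctr[1]=1
Ev 2: PC=1 idx=1 pred=N actual=N -> ctr[1]=0
Ev 3: PC=4 idx=1 pred=N actual=N -> ctr[1]=0
Ev 4: PC=4 idx=1 pred=N actual=N -> ctr[1]=0
Ev 5: PC=4 idx=1 pred=N actual=N -> ctr[1]=0
Ev 6: PC=1 idx=1 pred=N actual=N -> ctr[1]=0
Ev 7: PC=4 idx=1 pred=N actual=T -> ctr[1]=1

Answer: T N N N N N N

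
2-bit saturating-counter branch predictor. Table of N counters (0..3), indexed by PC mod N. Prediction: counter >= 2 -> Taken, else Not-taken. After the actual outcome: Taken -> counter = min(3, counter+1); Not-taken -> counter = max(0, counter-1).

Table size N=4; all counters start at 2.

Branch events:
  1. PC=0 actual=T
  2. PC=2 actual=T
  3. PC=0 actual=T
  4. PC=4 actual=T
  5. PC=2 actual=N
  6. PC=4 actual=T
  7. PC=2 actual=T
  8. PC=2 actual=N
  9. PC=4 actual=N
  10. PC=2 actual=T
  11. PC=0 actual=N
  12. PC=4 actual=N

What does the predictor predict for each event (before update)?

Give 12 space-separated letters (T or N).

Ev 1: PC=0 idx=0 pred=T actual=T -> ctr[0]=3
Ev 2: PC=2 idx=2 pred=T actual=T -> ctr[2]=3
Ev 3: PC=0 idx=0 pred=T actual=T -> ctr[0]=3
Ev 4: PC=4 idx=0 pred=T actual=T -> ctr[0]=3
Ev 5: PC=2 idx=2 pred=T actual=N -> ctr[2]=2
Ev 6: PC=4 idx=0 pred=T actual=T -> ctr[0]=3
Ev 7: PC=2 idx=2 pred=T actual=T -> ctr[2]=3
Ev 8: PC=2 idx=2 pred=T actual=N -> ctr[2]=2
Ev 9: PC=4 idx=0 pred=T actual=N -> ctr[0]=2
Ev 10: PC=2 idx=2 pred=T actual=T -> ctr[2]=3
Ev 11: PC=0 idx=0 pred=T actual=N -> ctr[0]=1
Ev 12: PC=4 idx=0 pred=N actual=N -> ctr[0]=0

Answer: T T T T T T T T T T T N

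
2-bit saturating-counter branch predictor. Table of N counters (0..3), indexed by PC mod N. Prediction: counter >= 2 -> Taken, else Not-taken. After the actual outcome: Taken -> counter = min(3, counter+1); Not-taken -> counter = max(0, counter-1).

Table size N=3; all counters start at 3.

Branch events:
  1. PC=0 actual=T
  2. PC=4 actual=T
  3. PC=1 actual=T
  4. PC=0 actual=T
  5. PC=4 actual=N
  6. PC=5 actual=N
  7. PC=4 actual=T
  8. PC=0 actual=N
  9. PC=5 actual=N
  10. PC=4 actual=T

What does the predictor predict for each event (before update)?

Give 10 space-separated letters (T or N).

Answer: T T T T T T T T T T

Derivation:
Ev 1: PC=0 idx=0 pred=T actual=T -> ctr[0]=3
Ev 2: PC=4 idx=1 pred=T actual=T -> ctr[1]=3
Ev 3: PC=1 idx=1 pred=T actual=T -> ctr[1]=3
Ev 4: PC=0 idx=0 pred=T actual=T -> ctr[0]=3
Ev 5: PC=4 idx=1 pred=T actual=N -> ctr[1]=2
Ev 6: PC=5 idx=2 pred=T actual=N -> ctr[2]=2
Ev 7: PC=4 idx=1 pred=T actual=T -> ctr[1]=3
Ev 8: PC=0 idx=0 pred=T actual=N -> ctr[0]=2
Ev 9: PC=5 idx=2 pred=T actual=N -> ctr[2]=1
Ev 10: PC=4 idx=1 pred=T actual=T -> ctr[1]=3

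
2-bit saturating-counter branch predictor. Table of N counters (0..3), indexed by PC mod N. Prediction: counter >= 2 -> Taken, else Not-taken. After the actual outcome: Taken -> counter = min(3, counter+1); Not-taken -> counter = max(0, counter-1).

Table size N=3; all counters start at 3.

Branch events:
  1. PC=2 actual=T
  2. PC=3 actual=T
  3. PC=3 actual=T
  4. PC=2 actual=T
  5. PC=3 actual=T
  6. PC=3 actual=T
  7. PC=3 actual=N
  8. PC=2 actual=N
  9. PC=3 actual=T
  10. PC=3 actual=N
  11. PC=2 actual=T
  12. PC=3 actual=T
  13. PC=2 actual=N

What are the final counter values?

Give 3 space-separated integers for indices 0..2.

Answer: 3 3 2

Derivation:
Ev 1: PC=2 idx=2 pred=T actual=T -> ctr[2]=3
Ev 2: PC=3 idx=0 pred=T actual=T -> ctr[0]=3
Ev 3: PC=3 idx=0 pred=T actual=T -> ctr[0]=3
Ev 4: PC=2 idx=2 pred=T actual=T -> ctr[2]=3
Ev 5: PC=3 idx=0 pred=T actual=T -> ctr[0]=3
Ev 6: PC=3 idx=0 pred=T actual=T -> ctr[0]=3
Ev 7: PC=3 idx=0 pred=T actual=N -> ctr[0]=2
Ev 8: PC=2 idx=2 pred=T actual=N -> ctr[2]=2
Ev 9: PC=3 idx=0 pred=T actual=T -> ctr[0]=3
Ev 10: PC=3 idx=0 pred=T actual=N -> ctr[0]=2
Ev 11: PC=2 idx=2 pred=T actual=T -> ctr[2]=3
Ev 12: PC=3 idx=0 pred=T actual=T -> ctr[0]=3
Ev 13: PC=2 idx=2 pred=T actual=N -> ctr[2]=2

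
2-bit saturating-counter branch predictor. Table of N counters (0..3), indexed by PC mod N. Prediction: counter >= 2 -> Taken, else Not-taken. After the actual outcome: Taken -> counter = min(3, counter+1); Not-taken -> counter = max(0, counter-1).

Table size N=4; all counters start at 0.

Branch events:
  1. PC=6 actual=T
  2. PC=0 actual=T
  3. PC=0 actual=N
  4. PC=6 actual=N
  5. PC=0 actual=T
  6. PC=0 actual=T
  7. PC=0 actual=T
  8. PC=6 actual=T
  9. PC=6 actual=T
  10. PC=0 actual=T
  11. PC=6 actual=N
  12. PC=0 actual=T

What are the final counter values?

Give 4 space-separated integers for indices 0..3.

Answer: 3 0 1 0

Derivation:
Ev 1: PC=6 idx=2 pred=N actual=T -> ctr[2]=1
Ev 2: PC=0 idx=0 pred=N actual=T -> ctr[0]=1
Ev 3: PC=0 idx=0 pred=N actual=N -> ctr[0]=0
Ev 4: PC=6 idx=2 pred=N actual=N -> ctr[2]=0
Ev 5: PC=0 idx=0 pred=N actual=T -> ctr[0]=1
Ev 6: PC=0 idx=0 pred=N actual=T -> ctr[0]=2
Ev 7: PC=0 idx=0 pred=T actual=T -> ctr[0]=3
Ev 8: PC=6 idx=2 pred=N actual=T -> ctr[2]=1
Ev 9: PC=6 idx=2 pred=N actual=T -> ctr[2]=2
Ev 10: PC=0 idx=0 pred=T actual=T -> ctr[0]=3
Ev 11: PC=6 idx=2 pred=T actual=N -> ctr[2]=1
Ev 12: PC=0 idx=0 pred=T actual=T -> ctr[0]=3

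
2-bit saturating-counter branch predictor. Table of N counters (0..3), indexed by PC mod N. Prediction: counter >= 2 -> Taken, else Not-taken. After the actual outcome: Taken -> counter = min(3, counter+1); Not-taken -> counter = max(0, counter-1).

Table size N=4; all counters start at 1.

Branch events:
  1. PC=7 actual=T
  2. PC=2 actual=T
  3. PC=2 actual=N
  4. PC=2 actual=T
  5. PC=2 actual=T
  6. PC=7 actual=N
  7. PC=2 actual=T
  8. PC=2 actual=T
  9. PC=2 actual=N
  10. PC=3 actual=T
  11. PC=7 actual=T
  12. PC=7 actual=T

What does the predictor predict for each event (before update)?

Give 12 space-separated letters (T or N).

Answer: N N T N T T T T T N T T

Derivation:
Ev 1: PC=7 idx=3 pred=N actual=T -> ctr[3]=2
Ev 2: PC=2 idx=2 pred=N actual=T -> ctr[2]=2
Ev 3: PC=2 idx=2 pred=T actual=N -> ctr[2]=1
Ev 4: PC=2 idx=2 pred=N actual=T -> ctr[2]=2
Ev 5: PC=2 idx=2 pred=T actual=T -> ctr[2]=3
Ev 6: PC=7 idx=3 pred=T actual=N -> ctr[3]=1
Ev 7: PC=2 idx=2 pred=T actual=T -> ctr[2]=3
Ev 8: PC=2 idx=2 pred=T actual=T -> ctr[2]=3
Ev 9: PC=2 idx=2 pred=T actual=N -> ctr[2]=2
Ev 10: PC=3 idx=3 pred=N actual=T -> ctr[3]=2
Ev 11: PC=7 idx=3 pred=T actual=T -> ctr[3]=3
Ev 12: PC=7 idx=3 pred=T actual=T -> ctr[3]=3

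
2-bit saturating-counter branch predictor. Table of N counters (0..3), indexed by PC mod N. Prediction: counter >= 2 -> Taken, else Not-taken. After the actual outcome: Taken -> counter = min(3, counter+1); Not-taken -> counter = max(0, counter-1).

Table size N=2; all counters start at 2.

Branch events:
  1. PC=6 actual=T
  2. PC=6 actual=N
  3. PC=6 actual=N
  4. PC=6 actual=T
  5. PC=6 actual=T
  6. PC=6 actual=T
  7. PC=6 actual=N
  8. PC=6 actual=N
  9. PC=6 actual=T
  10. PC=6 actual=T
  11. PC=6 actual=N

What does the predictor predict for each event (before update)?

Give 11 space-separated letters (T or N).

Answer: T T T N T T T T N T T

Derivation:
Ev 1: PC=6 idx=0 pred=T actual=T -> ctr[0]=3
Ev 2: PC=6 idx=0 pred=T actual=N -> ctr[0]=2
Ev 3: PC=6 idx=0 pred=T actual=N -> ctr[0]=1
Ev 4: PC=6 idx=0 pred=N actual=T -> ctr[0]=2
Ev 5: PC=6 idx=0 pred=T actual=T -> ctr[0]=3
Ev 6: PC=6 idx=0 pred=T actual=T -> ctr[0]=3
Ev 7: PC=6 idx=0 pred=T actual=N -> ctr[0]=2
Ev 8: PC=6 idx=0 pred=T actual=N -> ctr[0]=1
Ev 9: PC=6 idx=0 pred=N actual=T -> ctr[0]=2
Ev 10: PC=6 idx=0 pred=T actual=T -> ctr[0]=3
Ev 11: PC=6 idx=0 pred=T actual=N -> ctr[0]=2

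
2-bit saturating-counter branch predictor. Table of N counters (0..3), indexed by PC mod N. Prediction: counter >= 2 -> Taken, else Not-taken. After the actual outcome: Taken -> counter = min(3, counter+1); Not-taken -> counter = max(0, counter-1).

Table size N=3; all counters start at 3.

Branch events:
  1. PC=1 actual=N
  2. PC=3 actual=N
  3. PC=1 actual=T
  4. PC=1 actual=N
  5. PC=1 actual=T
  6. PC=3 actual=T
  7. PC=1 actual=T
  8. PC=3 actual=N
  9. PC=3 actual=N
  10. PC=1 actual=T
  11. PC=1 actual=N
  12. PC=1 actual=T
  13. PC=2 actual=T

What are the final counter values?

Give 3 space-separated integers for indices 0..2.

Answer: 1 3 3

Derivation:
Ev 1: PC=1 idx=1 pred=T actual=N -> ctr[1]=2
Ev 2: PC=3 idx=0 pred=T actual=N -> ctr[0]=2
Ev 3: PC=1 idx=1 pred=T actual=T -> ctr[1]=3
Ev 4: PC=1 idx=1 pred=T actual=N -> ctr[1]=2
Ev 5: PC=1 idx=1 pred=T actual=T -> ctr[1]=3
Ev 6: PC=3 idx=0 pred=T actual=T -> ctr[0]=3
Ev 7: PC=1 idx=1 pred=T actual=T -> ctr[1]=3
Ev 8: PC=3 idx=0 pred=T actual=N -> ctr[0]=2
Ev 9: PC=3 idx=0 pred=T actual=N -> ctr[0]=1
Ev 10: PC=1 idx=1 pred=T actual=T -> ctr[1]=3
Ev 11: PC=1 idx=1 pred=T actual=N -> ctr[1]=2
Ev 12: PC=1 idx=1 pred=T actual=T -> ctr[1]=3
Ev 13: PC=2 idx=2 pred=T actual=T -> ctr[2]=3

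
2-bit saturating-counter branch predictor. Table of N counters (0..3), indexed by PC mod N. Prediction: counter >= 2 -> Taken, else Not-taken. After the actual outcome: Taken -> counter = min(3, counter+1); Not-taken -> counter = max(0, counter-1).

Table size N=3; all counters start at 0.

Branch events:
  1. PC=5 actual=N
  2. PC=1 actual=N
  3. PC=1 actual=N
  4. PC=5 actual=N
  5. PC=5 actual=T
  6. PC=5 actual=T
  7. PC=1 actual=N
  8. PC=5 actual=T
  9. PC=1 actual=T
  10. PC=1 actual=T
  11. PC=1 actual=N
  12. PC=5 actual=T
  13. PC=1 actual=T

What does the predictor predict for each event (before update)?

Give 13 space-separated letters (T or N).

Ev 1: PC=5 idx=2 pred=N actual=N -> ctr[2]=0
Ev 2: PC=1 idx=1 pred=N actual=N -> ctr[1]=0
Ev 3: PC=1 idx=1 pred=N actual=N -> ctr[1]=0
Ev 4: PC=5 idx=2 pred=N actual=N -> ctr[2]=0
Ev 5: PC=5 idx=2 pred=N actual=T -> ctr[2]=1
Ev 6: PC=5 idx=2 pred=N actual=T -> ctr[2]=2
Ev 7: PC=1 idx=1 pred=N actual=N -> ctr[1]=0
Ev 8: PC=5 idx=2 pred=T actual=T -> ctr[2]=3
Ev 9: PC=1 idx=1 pred=N actual=T -> ctr[1]=1
Ev 10: PC=1 idx=1 pred=N actual=T -> ctr[1]=2
Ev 11: PC=1 idx=1 pred=T actual=N -> ctr[1]=1
Ev 12: PC=5 idx=2 pred=T actual=T -> ctr[2]=3
Ev 13: PC=1 idx=1 pred=N actual=T -> ctr[1]=2

Answer: N N N N N N N T N N T T N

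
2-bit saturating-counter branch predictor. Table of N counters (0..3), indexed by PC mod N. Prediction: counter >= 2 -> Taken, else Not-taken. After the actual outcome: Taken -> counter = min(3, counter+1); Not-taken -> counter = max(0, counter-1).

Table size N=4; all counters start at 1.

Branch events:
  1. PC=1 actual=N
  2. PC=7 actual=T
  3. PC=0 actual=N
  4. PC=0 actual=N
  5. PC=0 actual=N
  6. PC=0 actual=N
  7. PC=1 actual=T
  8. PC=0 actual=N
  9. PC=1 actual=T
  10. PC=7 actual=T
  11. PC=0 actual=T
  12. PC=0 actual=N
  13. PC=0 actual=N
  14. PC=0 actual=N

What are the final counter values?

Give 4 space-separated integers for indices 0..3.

Answer: 0 2 1 3

Derivation:
Ev 1: PC=1 idx=1 pred=N actual=N -> ctr[1]=0
Ev 2: PC=7 idx=3 pred=N actual=T -> ctr[3]=2
Ev 3: PC=0 idx=0 pred=N actual=N -> ctr[0]=0
Ev 4: PC=0 idx=0 pred=N actual=N -> ctr[0]=0
Ev 5: PC=0 idx=0 pred=N actual=N -> ctr[0]=0
Ev 6: PC=0 idx=0 pred=N actual=N -> ctr[0]=0
Ev 7: PC=1 idx=1 pred=N actual=T -> ctr[1]=1
Ev 8: PC=0 idx=0 pred=N actual=N -> ctr[0]=0
Ev 9: PC=1 idx=1 pred=N actual=T -> ctr[1]=2
Ev 10: PC=7 idx=3 pred=T actual=T -> ctr[3]=3
Ev 11: PC=0 idx=0 pred=N actual=T -> ctr[0]=1
Ev 12: PC=0 idx=0 pred=N actual=N -> ctr[0]=0
Ev 13: PC=0 idx=0 pred=N actual=N -> ctr[0]=0
Ev 14: PC=0 idx=0 pred=N actual=N -> ctr[0]=0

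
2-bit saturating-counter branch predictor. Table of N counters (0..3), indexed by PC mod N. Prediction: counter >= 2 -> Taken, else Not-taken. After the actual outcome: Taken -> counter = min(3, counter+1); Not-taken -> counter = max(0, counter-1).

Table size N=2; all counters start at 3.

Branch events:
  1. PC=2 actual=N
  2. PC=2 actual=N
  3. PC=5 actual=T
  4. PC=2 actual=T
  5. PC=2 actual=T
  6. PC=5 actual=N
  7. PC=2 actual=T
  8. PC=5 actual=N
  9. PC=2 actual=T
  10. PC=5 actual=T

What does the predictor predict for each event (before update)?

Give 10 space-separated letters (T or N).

Ev 1: PC=2 idx=0 pred=T actual=N -> ctr[0]=2
Ev 2: PC=2 idx=0 pred=T actual=N -> ctr[0]=1
Ev 3: PC=5 idx=1 pred=T actual=T -> ctr[1]=3
Ev 4: PC=2 idx=0 pred=N actual=T -> ctr[0]=2
Ev 5: PC=2 idx=0 pred=T actual=T -> ctr[0]=3
Ev 6: PC=5 idx=1 pred=T actual=N -> ctr[1]=2
Ev 7: PC=2 idx=0 pred=T actual=T -> ctr[0]=3
Ev 8: PC=5 idx=1 pred=T actual=N -> ctr[1]=1
Ev 9: PC=2 idx=0 pred=T actual=T -> ctr[0]=3
Ev 10: PC=5 idx=1 pred=N actual=T -> ctr[1]=2

Answer: T T T N T T T T T N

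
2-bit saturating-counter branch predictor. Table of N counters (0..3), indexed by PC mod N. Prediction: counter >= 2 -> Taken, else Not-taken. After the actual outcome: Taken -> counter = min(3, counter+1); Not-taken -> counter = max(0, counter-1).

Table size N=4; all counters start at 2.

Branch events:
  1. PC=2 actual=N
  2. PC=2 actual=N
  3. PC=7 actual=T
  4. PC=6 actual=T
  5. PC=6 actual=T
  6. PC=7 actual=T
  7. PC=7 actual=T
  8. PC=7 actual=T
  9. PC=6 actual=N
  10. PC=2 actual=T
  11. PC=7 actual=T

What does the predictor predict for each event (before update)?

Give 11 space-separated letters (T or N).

Ev 1: PC=2 idx=2 pred=T actual=N -> ctr[2]=1
Ev 2: PC=2 idx=2 pred=N actual=N -> ctr[2]=0
Ev 3: PC=7 idx=3 pred=T actual=T -> ctr[3]=3
Ev 4: PC=6 idx=2 pred=N actual=T -> ctr[2]=1
Ev 5: PC=6 idx=2 pred=N actual=T -> ctr[2]=2
Ev 6: PC=7 idx=3 pred=T actual=T -> ctr[3]=3
Ev 7: PC=7 idx=3 pred=T actual=T -> ctr[3]=3
Ev 8: PC=7 idx=3 pred=T actual=T -> ctr[3]=3
Ev 9: PC=6 idx=2 pred=T actual=N -> ctr[2]=1
Ev 10: PC=2 idx=2 pred=N actual=T -> ctr[2]=2
Ev 11: PC=7 idx=3 pred=T actual=T -> ctr[3]=3

Answer: T N T N N T T T T N T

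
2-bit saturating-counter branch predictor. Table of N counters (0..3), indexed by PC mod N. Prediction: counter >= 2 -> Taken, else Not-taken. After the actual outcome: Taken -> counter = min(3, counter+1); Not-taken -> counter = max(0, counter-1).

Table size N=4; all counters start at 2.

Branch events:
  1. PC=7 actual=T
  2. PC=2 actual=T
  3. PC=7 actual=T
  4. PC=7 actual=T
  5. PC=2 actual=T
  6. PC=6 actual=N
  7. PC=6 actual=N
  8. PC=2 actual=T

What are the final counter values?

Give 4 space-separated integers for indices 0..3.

Answer: 2 2 2 3

Derivation:
Ev 1: PC=7 idx=3 pred=T actual=T -> ctr[3]=3
Ev 2: PC=2 idx=2 pred=T actual=T -> ctr[2]=3
Ev 3: PC=7 idx=3 pred=T actual=T -> ctr[3]=3
Ev 4: PC=7 idx=3 pred=T actual=T -> ctr[3]=3
Ev 5: PC=2 idx=2 pred=T actual=T -> ctr[2]=3
Ev 6: PC=6 idx=2 pred=T actual=N -> ctr[2]=2
Ev 7: PC=6 idx=2 pred=T actual=N -> ctr[2]=1
Ev 8: PC=2 idx=2 pred=N actual=T -> ctr[2]=2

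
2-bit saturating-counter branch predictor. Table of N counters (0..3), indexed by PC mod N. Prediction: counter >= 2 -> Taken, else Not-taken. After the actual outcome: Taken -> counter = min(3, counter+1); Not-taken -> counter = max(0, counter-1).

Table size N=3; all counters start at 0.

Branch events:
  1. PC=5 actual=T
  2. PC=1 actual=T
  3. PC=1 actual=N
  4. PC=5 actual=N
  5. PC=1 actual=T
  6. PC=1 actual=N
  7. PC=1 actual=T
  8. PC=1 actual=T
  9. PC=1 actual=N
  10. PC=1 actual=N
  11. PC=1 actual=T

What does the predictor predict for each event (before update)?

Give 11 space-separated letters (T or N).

Ev 1: PC=5 idx=2 pred=N actual=T -> ctr[2]=1
Ev 2: PC=1 idx=1 pred=N actual=T -> ctr[1]=1
Ev 3: PC=1 idx=1 pred=N actual=N -> ctr[1]=0
Ev 4: PC=5 idx=2 pred=N actual=N -> ctr[2]=0
Ev 5: PC=1 idx=1 pred=N actual=T -> ctr[1]=1
Ev 6: PC=1 idx=1 pred=N actual=N -> ctr[1]=0
Ev 7: PC=1 idx=1 pred=N actual=T -> ctr[1]=1
Ev 8: PC=1 idx=1 pred=N actual=T -> ctr[1]=2
Ev 9: PC=1 idx=1 pred=T actual=N -> ctr[1]=1
Ev 10: PC=1 idx=1 pred=N actual=N -> ctr[1]=0
Ev 11: PC=1 idx=1 pred=N actual=T -> ctr[1]=1

Answer: N N N N N N N N T N N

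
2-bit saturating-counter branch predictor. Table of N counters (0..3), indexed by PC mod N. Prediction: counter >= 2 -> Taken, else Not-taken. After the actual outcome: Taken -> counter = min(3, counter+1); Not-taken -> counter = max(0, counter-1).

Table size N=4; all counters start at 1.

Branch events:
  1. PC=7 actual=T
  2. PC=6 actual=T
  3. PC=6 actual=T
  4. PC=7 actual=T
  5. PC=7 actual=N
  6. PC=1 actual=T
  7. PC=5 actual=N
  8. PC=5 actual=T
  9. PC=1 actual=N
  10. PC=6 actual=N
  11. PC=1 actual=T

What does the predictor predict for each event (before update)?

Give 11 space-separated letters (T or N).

Ev 1: PC=7 idx=3 pred=N actual=T -> ctr[3]=2
Ev 2: PC=6 idx=2 pred=N actual=T -> ctr[2]=2
Ev 3: PC=6 idx=2 pred=T actual=T -> ctr[2]=3
Ev 4: PC=7 idx=3 pred=T actual=T -> ctr[3]=3
Ev 5: PC=7 idx=3 pred=T actual=N -> ctr[3]=2
Ev 6: PC=1 idx=1 pred=N actual=T -> ctr[1]=2
Ev 7: PC=5 idx=1 pred=T actual=N -> ctr[1]=1
Ev 8: PC=5 idx=1 pred=N actual=T -> ctr[1]=2
Ev 9: PC=1 idx=1 pred=T actual=N -> ctr[1]=1
Ev 10: PC=6 idx=2 pred=T actual=N -> ctr[2]=2
Ev 11: PC=1 idx=1 pred=N actual=T -> ctr[1]=2

Answer: N N T T T N T N T T N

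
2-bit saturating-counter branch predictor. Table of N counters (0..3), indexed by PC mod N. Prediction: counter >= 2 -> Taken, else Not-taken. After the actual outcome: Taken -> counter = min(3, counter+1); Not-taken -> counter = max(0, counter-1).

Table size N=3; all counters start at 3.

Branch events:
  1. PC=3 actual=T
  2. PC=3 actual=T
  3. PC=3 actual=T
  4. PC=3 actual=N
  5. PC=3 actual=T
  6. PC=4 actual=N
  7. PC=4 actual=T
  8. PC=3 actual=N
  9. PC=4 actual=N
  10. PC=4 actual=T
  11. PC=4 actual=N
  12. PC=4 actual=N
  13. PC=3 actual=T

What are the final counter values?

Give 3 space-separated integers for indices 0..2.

Answer: 3 1 3

Derivation:
Ev 1: PC=3 idx=0 pred=T actual=T -> ctr[0]=3
Ev 2: PC=3 idx=0 pred=T actual=T -> ctr[0]=3
Ev 3: PC=3 idx=0 pred=T actual=T -> ctr[0]=3
Ev 4: PC=3 idx=0 pred=T actual=N -> ctr[0]=2
Ev 5: PC=3 idx=0 pred=T actual=T -> ctr[0]=3
Ev 6: PC=4 idx=1 pred=T actual=N -> ctr[1]=2
Ev 7: PC=4 idx=1 pred=T actual=T -> ctr[1]=3
Ev 8: PC=3 idx=0 pred=T actual=N -> ctr[0]=2
Ev 9: PC=4 idx=1 pred=T actual=N -> ctr[1]=2
Ev 10: PC=4 idx=1 pred=T actual=T -> ctr[1]=3
Ev 11: PC=4 idx=1 pred=T actual=N -> ctr[1]=2
Ev 12: PC=4 idx=1 pred=T actual=N -> ctr[1]=1
Ev 13: PC=3 idx=0 pred=T actual=T -> ctr[0]=3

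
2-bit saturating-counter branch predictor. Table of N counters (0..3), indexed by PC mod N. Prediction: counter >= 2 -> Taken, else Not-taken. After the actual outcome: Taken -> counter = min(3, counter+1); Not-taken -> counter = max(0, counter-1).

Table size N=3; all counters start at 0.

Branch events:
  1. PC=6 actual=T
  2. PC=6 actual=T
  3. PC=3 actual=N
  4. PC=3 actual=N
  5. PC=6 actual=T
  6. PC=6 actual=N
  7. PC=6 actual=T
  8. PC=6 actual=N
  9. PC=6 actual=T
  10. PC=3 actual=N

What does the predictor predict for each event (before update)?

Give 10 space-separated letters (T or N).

Ev 1: PC=6 idx=0 pred=N actual=T -> ctr[0]=1
Ev 2: PC=6 idx=0 pred=N actual=T -> ctr[0]=2
Ev 3: PC=3 idx=0 pred=T actual=N -> ctr[0]=1
Ev 4: PC=3 idx=0 pred=N actual=N -> ctr[0]=0
Ev 5: PC=6 idx=0 pred=N actual=T -> ctr[0]=1
Ev 6: PC=6 idx=0 pred=N actual=N -> ctr[0]=0
Ev 7: PC=6 idx=0 pred=N actual=T -> ctr[0]=1
Ev 8: PC=6 idx=0 pred=N actual=N -> ctr[0]=0
Ev 9: PC=6 idx=0 pred=N actual=T -> ctr[0]=1
Ev 10: PC=3 idx=0 pred=N actual=N -> ctr[0]=0

Answer: N N T N N N N N N N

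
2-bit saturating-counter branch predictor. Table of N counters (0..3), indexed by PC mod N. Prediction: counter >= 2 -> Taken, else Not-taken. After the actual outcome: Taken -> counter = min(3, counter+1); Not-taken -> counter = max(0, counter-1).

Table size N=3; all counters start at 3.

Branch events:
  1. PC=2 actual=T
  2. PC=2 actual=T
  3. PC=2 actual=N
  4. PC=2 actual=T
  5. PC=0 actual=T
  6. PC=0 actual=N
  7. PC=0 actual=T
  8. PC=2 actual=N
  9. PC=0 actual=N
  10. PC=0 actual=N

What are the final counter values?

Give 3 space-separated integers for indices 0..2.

Answer: 1 3 2

Derivation:
Ev 1: PC=2 idx=2 pred=T actual=T -> ctr[2]=3
Ev 2: PC=2 idx=2 pred=T actual=T -> ctr[2]=3
Ev 3: PC=2 idx=2 pred=T actual=N -> ctr[2]=2
Ev 4: PC=2 idx=2 pred=T actual=T -> ctr[2]=3
Ev 5: PC=0 idx=0 pred=T actual=T -> ctr[0]=3
Ev 6: PC=0 idx=0 pred=T actual=N -> ctr[0]=2
Ev 7: PC=0 idx=0 pred=T actual=T -> ctr[0]=3
Ev 8: PC=2 idx=2 pred=T actual=N -> ctr[2]=2
Ev 9: PC=0 idx=0 pred=T actual=N -> ctr[0]=2
Ev 10: PC=0 idx=0 pred=T actual=N -> ctr[0]=1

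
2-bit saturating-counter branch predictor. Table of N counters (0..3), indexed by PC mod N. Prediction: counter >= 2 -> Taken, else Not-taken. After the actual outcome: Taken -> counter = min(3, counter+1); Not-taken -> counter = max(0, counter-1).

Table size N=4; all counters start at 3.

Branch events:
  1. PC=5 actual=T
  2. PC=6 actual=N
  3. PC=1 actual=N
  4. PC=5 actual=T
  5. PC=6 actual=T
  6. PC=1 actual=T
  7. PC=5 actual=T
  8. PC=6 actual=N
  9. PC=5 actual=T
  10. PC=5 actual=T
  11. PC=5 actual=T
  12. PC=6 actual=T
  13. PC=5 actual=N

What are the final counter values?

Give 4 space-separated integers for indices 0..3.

Answer: 3 2 3 3

Derivation:
Ev 1: PC=5 idx=1 pred=T actual=T -> ctr[1]=3
Ev 2: PC=6 idx=2 pred=T actual=N -> ctr[2]=2
Ev 3: PC=1 idx=1 pred=T actual=N -> ctr[1]=2
Ev 4: PC=5 idx=1 pred=T actual=T -> ctr[1]=3
Ev 5: PC=6 idx=2 pred=T actual=T -> ctr[2]=3
Ev 6: PC=1 idx=1 pred=T actual=T -> ctr[1]=3
Ev 7: PC=5 idx=1 pred=T actual=T -> ctr[1]=3
Ev 8: PC=6 idx=2 pred=T actual=N -> ctr[2]=2
Ev 9: PC=5 idx=1 pred=T actual=T -> ctr[1]=3
Ev 10: PC=5 idx=1 pred=T actual=T -> ctr[1]=3
Ev 11: PC=5 idx=1 pred=T actual=T -> ctr[1]=3
Ev 12: PC=6 idx=2 pred=T actual=T -> ctr[2]=3
Ev 13: PC=5 idx=1 pred=T actual=N -> ctr[1]=2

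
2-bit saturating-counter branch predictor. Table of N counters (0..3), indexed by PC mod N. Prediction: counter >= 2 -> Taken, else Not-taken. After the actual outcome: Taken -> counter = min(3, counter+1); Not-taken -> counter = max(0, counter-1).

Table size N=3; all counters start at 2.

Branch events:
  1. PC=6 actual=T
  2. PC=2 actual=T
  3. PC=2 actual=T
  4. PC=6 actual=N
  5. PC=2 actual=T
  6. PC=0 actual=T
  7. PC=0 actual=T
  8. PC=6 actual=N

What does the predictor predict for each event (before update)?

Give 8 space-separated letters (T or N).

Answer: T T T T T T T T

Derivation:
Ev 1: PC=6 idx=0 pred=T actual=T -> ctr[0]=3
Ev 2: PC=2 idx=2 pred=T actual=T -> ctr[2]=3
Ev 3: PC=2 idx=2 pred=T actual=T -> ctr[2]=3
Ev 4: PC=6 idx=0 pred=T actual=N -> ctr[0]=2
Ev 5: PC=2 idx=2 pred=T actual=T -> ctr[2]=3
Ev 6: PC=0 idx=0 pred=T actual=T -> ctr[0]=3
Ev 7: PC=0 idx=0 pred=T actual=T -> ctr[0]=3
Ev 8: PC=6 idx=0 pred=T actual=N -> ctr[0]=2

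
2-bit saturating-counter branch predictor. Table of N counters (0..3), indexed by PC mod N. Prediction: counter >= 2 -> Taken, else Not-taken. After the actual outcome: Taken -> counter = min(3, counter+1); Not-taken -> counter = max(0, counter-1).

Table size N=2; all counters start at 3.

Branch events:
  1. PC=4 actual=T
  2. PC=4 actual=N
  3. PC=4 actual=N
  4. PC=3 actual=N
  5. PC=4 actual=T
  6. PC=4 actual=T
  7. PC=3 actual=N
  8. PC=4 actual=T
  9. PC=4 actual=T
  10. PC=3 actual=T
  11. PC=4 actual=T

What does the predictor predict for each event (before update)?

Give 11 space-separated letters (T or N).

Ev 1: PC=4 idx=0 pred=T actual=T -> ctr[0]=3
Ev 2: PC=4 idx=0 pred=T actual=N -> ctr[0]=2
Ev 3: PC=4 idx=0 pred=T actual=N -> ctr[0]=1
Ev 4: PC=3 idx=1 pred=T actual=N -> ctr[1]=2
Ev 5: PC=4 idx=0 pred=N actual=T -> ctr[0]=2
Ev 6: PC=4 idx=0 pred=T actual=T -> ctr[0]=3
Ev 7: PC=3 idx=1 pred=T actual=N -> ctr[1]=1
Ev 8: PC=4 idx=0 pred=T actual=T -> ctr[0]=3
Ev 9: PC=4 idx=0 pred=T actual=T -> ctr[0]=3
Ev 10: PC=3 idx=1 pred=N actual=T -> ctr[1]=2
Ev 11: PC=4 idx=0 pred=T actual=T -> ctr[0]=3

Answer: T T T T N T T T T N T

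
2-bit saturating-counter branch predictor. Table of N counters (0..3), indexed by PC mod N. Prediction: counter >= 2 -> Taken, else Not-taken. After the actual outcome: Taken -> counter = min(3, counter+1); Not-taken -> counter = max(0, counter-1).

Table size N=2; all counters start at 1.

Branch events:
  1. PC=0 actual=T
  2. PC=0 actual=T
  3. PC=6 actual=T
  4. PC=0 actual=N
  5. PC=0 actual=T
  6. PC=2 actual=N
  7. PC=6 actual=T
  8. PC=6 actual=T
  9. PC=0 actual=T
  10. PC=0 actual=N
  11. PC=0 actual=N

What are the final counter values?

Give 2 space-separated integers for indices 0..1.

Answer: 1 1

Derivation:
Ev 1: PC=0 idx=0 pred=N actual=T -> ctr[0]=2
Ev 2: PC=0 idx=0 pred=T actual=T -> ctr[0]=3
Ev 3: PC=6 idx=0 pred=T actual=T -> ctr[0]=3
Ev 4: PC=0 idx=0 pred=T actual=N -> ctr[0]=2
Ev 5: PC=0 idx=0 pred=T actual=T -> ctr[0]=3
Ev 6: PC=2 idx=0 pred=T actual=N -> ctr[0]=2
Ev 7: PC=6 idx=0 pred=T actual=T -> ctr[0]=3
Ev 8: PC=6 idx=0 pred=T actual=T -> ctr[0]=3
Ev 9: PC=0 idx=0 pred=T actual=T -> ctr[0]=3
Ev 10: PC=0 idx=0 pred=T actual=N -> ctr[0]=2
Ev 11: PC=0 idx=0 pred=T actual=N -> ctr[0]=1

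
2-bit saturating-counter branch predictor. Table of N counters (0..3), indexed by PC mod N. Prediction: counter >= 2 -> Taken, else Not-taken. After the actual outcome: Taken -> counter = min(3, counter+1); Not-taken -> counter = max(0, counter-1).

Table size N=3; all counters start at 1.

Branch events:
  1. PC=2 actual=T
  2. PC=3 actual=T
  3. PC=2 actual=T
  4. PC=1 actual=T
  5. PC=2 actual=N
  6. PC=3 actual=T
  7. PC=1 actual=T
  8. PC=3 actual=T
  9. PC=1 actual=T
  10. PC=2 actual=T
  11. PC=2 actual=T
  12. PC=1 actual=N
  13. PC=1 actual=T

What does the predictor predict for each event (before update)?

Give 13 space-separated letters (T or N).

Answer: N N T N T T T T T T T T T

Derivation:
Ev 1: PC=2 idx=2 pred=N actual=T -> ctr[2]=2
Ev 2: PC=3 idx=0 pred=N actual=T -> ctr[0]=2
Ev 3: PC=2 idx=2 pred=T actual=T -> ctr[2]=3
Ev 4: PC=1 idx=1 pred=N actual=T -> ctr[1]=2
Ev 5: PC=2 idx=2 pred=T actual=N -> ctr[2]=2
Ev 6: PC=3 idx=0 pred=T actual=T -> ctr[0]=3
Ev 7: PC=1 idx=1 pred=T actual=T -> ctr[1]=3
Ev 8: PC=3 idx=0 pred=T actual=T -> ctr[0]=3
Ev 9: PC=1 idx=1 pred=T actual=T -> ctr[1]=3
Ev 10: PC=2 idx=2 pred=T actual=T -> ctr[2]=3
Ev 11: PC=2 idx=2 pred=T actual=T -> ctr[2]=3
Ev 12: PC=1 idx=1 pred=T actual=N -> ctr[1]=2
Ev 13: PC=1 idx=1 pred=T actual=T -> ctr[1]=3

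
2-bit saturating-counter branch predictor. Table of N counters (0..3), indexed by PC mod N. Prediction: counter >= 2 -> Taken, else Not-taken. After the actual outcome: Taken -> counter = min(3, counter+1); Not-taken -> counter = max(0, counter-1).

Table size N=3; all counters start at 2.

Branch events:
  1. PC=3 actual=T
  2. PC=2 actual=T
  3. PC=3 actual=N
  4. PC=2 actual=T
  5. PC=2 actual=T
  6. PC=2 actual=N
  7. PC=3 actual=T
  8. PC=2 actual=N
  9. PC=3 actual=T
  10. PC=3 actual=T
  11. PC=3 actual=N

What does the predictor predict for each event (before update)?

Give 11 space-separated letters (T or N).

Ev 1: PC=3 idx=0 pred=T actual=T -> ctr[0]=3
Ev 2: PC=2 idx=2 pred=T actual=T -> ctr[2]=3
Ev 3: PC=3 idx=0 pred=T actual=N -> ctr[0]=2
Ev 4: PC=2 idx=2 pred=T actual=T -> ctr[2]=3
Ev 5: PC=2 idx=2 pred=T actual=T -> ctr[2]=3
Ev 6: PC=2 idx=2 pred=T actual=N -> ctr[2]=2
Ev 7: PC=3 idx=0 pred=T actual=T -> ctr[0]=3
Ev 8: PC=2 idx=2 pred=T actual=N -> ctr[2]=1
Ev 9: PC=3 idx=0 pred=T actual=T -> ctr[0]=3
Ev 10: PC=3 idx=0 pred=T actual=T -> ctr[0]=3
Ev 11: PC=3 idx=0 pred=T actual=N -> ctr[0]=2

Answer: T T T T T T T T T T T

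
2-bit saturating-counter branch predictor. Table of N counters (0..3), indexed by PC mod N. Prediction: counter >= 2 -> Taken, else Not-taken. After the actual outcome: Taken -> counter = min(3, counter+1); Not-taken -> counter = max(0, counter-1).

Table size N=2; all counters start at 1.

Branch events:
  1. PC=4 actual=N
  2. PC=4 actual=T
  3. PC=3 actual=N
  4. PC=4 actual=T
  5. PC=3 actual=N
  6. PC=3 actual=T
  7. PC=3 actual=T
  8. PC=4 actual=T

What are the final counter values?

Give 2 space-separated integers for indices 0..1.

Answer: 3 2

Derivation:
Ev 1: PC=4 idx=0 pred=N actual=N -> ctr[0]=0
Ev 2: PC=4 idx=0 pred=N actual=T -> ctr[0]=1
Ev 3: PC=3 idx=1 pred=N actual=N -> ctr[1]=0
Ev 4: PC=4 idx=0 pred=N actual=T -> ctr[0]=2
Ev 5: PC=3 idx=1 pred=N actual=N -> ctr[1]=0
Ev 6: PC=3 idx=1 pred=N actual=T -> ctr[1]=1
Ev 7: PC=3 idx=1 pred=N actual=T -> ctr[1]=2
Ev 8: PC=4 idx=0 pred=T actual=T -> ctr[0]=3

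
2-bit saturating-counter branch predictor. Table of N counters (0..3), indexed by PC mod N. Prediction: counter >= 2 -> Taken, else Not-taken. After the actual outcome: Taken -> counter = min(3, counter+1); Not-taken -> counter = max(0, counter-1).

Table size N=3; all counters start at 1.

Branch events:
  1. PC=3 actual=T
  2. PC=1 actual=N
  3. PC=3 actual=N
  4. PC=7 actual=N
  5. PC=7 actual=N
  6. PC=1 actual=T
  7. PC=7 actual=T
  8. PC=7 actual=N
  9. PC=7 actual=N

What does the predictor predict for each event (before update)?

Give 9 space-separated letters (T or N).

Ev 1: PC=3 idx=0 pred=N actual=T -> ctr[0]=2
Ev 2: PC=1 idx=1 pred=N actual=N -> ctr[1]=0
Ev 3: PC=3 idx=0 pred=T actual=N -> ctr[0]=1
Ev 4: PC=7 idx=1 pred=N actual=N -> ctr[1]=0
Ev 5: PC=7 idx=1 pred=N actual=N -> ctr[1]=0
Ev 6: PC=1 idx=1 pred=N actual=T -> ctr[1]=1
Ev 7: PC=7 idx=1 pred=N actual=T -> ctr[1]=2
Ev 8: PC=7 idx=1 pred=T actual=N -> ctr[1]=1
Ev 9: PC=7 idx=1 pred=N actual=N -> ctr[1]=0

Answer: N N T N N N N T N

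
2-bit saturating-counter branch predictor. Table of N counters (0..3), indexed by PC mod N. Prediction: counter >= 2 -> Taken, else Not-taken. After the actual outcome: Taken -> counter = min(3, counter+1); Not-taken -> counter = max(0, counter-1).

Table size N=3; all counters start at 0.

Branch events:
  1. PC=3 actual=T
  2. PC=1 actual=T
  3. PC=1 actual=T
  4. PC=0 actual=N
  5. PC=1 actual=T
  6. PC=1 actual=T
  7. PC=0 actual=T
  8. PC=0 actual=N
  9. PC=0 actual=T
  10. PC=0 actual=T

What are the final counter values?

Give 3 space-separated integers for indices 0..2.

Answer: 2 3 0

Derivation:
Ev 1: PC=3 idx=0 pred=N actual=T -> ctr[0]=1
Ev 2: PC=1 idx=1 pred=N actual=T -> ctr[1]=1
Ev 3: PC=1 idx=1 pred=N actual=T -> ctr[1]=2
Ev 4: PC=0 idx=0 pred=N actual=N -> ctr[0]=0
Ev 5: PC=1 idx=1 pred=T actual=T -> ctr[1]=3
Ev 6: PC=1 idx=1 pred=T actual=T -> ctr[1]=3
Ev 7: PC=0 idx=0 pred=N actual=T -> ctr[0]=1
Ev 8: PC=0 idx=0 pred=N actual=N -> ctr[0]=0
Ev 9: PC=0 idx=0 pred=N actual=T -> ctr[0]=1
Ev 10: PC=0 idx=0 pred=N actual=T -> ctr[0]=2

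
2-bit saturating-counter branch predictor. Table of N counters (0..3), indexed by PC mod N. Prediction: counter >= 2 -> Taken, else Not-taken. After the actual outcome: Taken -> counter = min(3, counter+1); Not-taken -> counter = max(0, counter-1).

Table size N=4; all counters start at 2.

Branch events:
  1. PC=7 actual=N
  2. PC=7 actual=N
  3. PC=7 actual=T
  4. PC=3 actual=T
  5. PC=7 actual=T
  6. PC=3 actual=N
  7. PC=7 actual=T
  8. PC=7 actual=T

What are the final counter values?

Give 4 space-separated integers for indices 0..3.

Answer: 2 2 2 3

Derivation:
Ev 1: PC=7 idx=3 pred=T actual=N -> ctr[3]=1
Ev 2: PC=7 idx=3 pred=N actual=N -> ctr[3]=0
Ev 3: PC=7 idx=3 pred=N actual=T -> ctr[3]=1
Ev 4: PC=3 idx=3 pred=N actual=T -> ctr[3]=2
Ev 5: PC=7 idx=3 pred=T actual=T -> ctr[3]=3
Ev 6: PC=3 idx=3 pred=T actual=N -> ctr[3]=2
Ev 7: PC=7 idx=3 pred=T actual=T -> ctr[3]=3
Ev 8: PC=7 idx=3 pred=T actual=T -> ctr[3]=3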